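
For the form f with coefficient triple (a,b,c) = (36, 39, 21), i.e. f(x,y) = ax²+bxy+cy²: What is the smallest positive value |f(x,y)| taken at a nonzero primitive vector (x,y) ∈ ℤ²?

translate: b→-33 (≡39 mod 72), so (36,39,21)→(36,-33,18)
flip: (36,-33,18)→(18,33,36)
translate: b→-3 (≡33 mod 36), so (18,33,36)→(18,-3,21)
reduced (well bottom): (18,-3,21) with a≤c, −a<b≤a
well minimum = a = 18

18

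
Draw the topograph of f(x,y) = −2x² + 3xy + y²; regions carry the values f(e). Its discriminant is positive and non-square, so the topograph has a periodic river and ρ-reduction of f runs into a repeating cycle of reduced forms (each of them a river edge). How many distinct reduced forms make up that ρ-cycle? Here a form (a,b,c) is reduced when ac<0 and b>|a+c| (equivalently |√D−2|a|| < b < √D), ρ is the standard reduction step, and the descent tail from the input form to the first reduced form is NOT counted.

D = 17, ⌊√D⌋ = 4
river: ρ → (1,3,-2)
river: ρ → (-2,1,2)
river: ρ → (2,3,-1)
river: ρ → (-1,3,2)
river: ρ → (2,1,-2)
river: ρ → (-2,3,1)
ρ-cycle length = 6 (tail of 0 descent steps not counted)

6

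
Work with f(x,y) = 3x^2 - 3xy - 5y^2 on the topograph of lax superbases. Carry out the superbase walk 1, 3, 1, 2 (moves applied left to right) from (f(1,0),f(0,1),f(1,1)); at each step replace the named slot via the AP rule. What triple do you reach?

start (3,-5,-5) = (f(1,0),f(0,1),f(1,1))
replace slot 1: 2·((-5)+(-5)) − 3 = -23 → (-23,-5,-5)
replace slot 3: 2·((-23)+(-5)) − (-5) = -51 → (-23,-5,-51)
replace slot 1: 2·((-5)+(-51)) − (-23) = -89 → (-89,-5,-51)
replace slot 2: 2·((-89)+(-51)) − (-5) = -275 → (-89,-275,-51)

-89,-275,-51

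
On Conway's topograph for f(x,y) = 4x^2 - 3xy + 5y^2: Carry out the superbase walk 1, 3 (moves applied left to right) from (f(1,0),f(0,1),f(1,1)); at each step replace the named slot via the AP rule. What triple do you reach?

start (4,5,6) = (f(1,0),f(0,1),f(1,1))
replace slot 1: 2·(5+6) − 4 = 18 → (18,5,6)
replace slot 3: 2·(18+5) − 6 = 40 → (18,5,40)

18,5,40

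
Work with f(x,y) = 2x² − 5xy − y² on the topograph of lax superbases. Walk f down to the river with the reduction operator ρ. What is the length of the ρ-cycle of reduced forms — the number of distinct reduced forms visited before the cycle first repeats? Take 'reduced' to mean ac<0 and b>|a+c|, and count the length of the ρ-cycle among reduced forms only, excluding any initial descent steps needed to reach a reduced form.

D = 33, ⌊√D⌋ = 5
descent: ρ → (-1,5,2)  [lands on river]
river: ρ → (2,3,-3)
river: ρ → (-3,3,2)
river: ρ → (2,5,-1)
ρ-cycle length = 4 (tail of 1 descent step not counted)

4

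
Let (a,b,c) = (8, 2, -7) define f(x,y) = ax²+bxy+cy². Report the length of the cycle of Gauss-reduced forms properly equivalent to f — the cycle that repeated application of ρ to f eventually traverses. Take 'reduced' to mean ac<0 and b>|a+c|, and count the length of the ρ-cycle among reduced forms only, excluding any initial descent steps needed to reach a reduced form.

D = 228, ⌊√D⌋ = 15
river: ρ → (-7,12,3)
river: ρ → (3,12,-7)
river: ρ → (-7,2,8)
river: ρ → (8,14,-1)
river: ρ → (-1,14,8)
river: ρ → (8,2,-7)
ρ-cycle length = 6 (tail of 0 descent steps not counted)

6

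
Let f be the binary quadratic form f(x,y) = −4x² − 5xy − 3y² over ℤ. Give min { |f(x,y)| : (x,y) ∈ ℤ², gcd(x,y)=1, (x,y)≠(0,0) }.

translate: b→-3 (≡5 mod 8), so (4,5,3)→(4,-3,2)
flip: (4,-3,2)→(2,3,4)
translate: b→-1 (≡3 mod 4), so (2,3,4)→(2,-1,3)
reduced (well bottom): (2,-1,3) with a≤c, −a<b≤a
well minimum |f| = |-2| = 2 (negative-definite)

2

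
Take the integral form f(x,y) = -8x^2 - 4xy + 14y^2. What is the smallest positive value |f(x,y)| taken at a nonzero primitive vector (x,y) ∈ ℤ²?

descent: ρ → (14,4,-8)
descent: ρ → (-8,12,10)  [lands on river]
river: ρ → (10,8,-10)
river: ρ → (-10,12,8)
river: ρ → (8,20,-2)
river: ρ → (-2,20,8)
river: ρ → (8,12,-10)
river: ρ → (-10,8,10)
river: ρ → (10,12,-8)
river: ρ → (-8,20,2)
river: ρ → (2,20,-8)
closes: descent 2, river 10
min |a| on river = 2

2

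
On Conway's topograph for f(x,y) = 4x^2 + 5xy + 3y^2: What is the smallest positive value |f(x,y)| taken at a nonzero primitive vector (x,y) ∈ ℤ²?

translate: b→-3 (≡5 mod 8), so (4,5,3)→(4,-3,2)
flip: (4,-3,2)→(2,3,4)
translate: b→-1 (≡3 mod 4), so (2,3,4)→(2,-1,3)
reduced (well bottom): (2,-1,3) with a≤c, −a<b≤a
well minimum = a = 2

2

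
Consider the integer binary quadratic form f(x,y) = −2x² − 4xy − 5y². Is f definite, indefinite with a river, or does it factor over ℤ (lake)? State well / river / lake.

D = b²−4ac = (-4)² − 4·(-2)·(-5) = -24
D < 0 ⇒ definite ⇒ every region one sign ⇒ single well

well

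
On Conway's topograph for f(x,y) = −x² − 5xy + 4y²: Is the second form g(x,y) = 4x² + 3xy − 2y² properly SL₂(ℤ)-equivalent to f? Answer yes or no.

D₁ = 41, D₂ = 41
river cycle of f (length 10): (4, 5, -1), (-1, 5, 4), (4, 3, -2), (-2, 5, 2), (2, 3, -4), (-4, 5, 1), (1, 5, -4), (-4, 3, 2), (2, 5, -2), (-2, 3, 4)
river cycle of g (length 10): (-2, 5, 2), (2, 3, -4), (-4, 5, 1), (1, 5, -4), (-4, 3, 2), (2, 5, -2), (-2, 3, 4), (4, 5, -1), (-1, 5, 4), (4, 3, -2)
cycles coincide ⇒ equivalent

yes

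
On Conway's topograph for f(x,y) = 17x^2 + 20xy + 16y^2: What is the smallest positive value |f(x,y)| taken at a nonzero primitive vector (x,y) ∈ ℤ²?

translate: b→-14 (≡20 mod 34), so (17,20,16)→(17,-14,13)
flip: (17,-14,13)→(13,14,17)
translate: b→-12 (≡14 mod 26), so (13,14,17)→(13,-12,16)
reduced (well bottom): (13,-12,16) with a≤c, −a<b≤a
well minimum = a = 13

13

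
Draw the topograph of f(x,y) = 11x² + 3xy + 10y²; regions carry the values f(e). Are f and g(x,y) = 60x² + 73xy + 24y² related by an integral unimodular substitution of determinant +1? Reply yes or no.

D₁ = -431, D₂ = -431
f: flip: (11,3,10)→(10,-3,11)
f: reduced (well bottom): (10,-3,11) with a≤c, −a<b≤a
g: translate: b→-47 (≡73 mod 120), so (60,73,24)→(60,-47,11)
g: flip: (60,-47,11)→(11,47,60)
g: translate: b→3 (≡47 mod 22), so (11,47,60)→(11,3,10)
g: flip: (11,3,10)→(10,-3,11)
g: reduced (well bottom): (10,-3,11) with a≤c, −a<b≤a
reduced forms (10, -3, 11) vs (10, -3, 11) ⇒ equivalent

yes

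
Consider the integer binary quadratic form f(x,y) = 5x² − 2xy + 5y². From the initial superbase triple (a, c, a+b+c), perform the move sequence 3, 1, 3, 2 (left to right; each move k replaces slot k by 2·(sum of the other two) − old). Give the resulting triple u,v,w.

start (5,5,8) = (f(1,0),f(0,1),f(1,1))
replace slot 3: 2·(5+5) − 8 = 12 → (5,5,12)
replace slot 1: 2·(5+12) − 5 = 29 → (29,5,12)
replace slot 3: 2·(29+5) − 12 = 56 → (29,5,56)
replace slot 2: 2·(29+56) − 5 = 165 → (29,165,56)

29,165,56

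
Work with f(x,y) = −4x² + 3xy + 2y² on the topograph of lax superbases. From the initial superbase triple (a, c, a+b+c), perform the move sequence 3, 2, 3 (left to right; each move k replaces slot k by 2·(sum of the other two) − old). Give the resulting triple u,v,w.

start (-4,2,1) = (f(1,0),f(0,1),f(1,1))
replace slot 3: 2·((-4)+2) − 1 = -5 → (-4,2,-5)
replace slot 2: 2·((-4)+(-5)) − 2 = -20 → (-4,-20,-5)
replace slot 3: 2·((-4)+(-20)) − (-5) = -43 → (-4,-20,-43)

-4,-20,-43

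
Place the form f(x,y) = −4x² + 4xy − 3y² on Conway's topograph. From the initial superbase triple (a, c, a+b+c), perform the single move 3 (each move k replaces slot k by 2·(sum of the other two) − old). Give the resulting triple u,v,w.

start (-4,-3,-3) = (f(1,0),f(0,1),f(1,1))
replace slot 3: 2·((-4)+(-3)) − (-3) = -11 → (-4,-3,-11)

-4,-3,-11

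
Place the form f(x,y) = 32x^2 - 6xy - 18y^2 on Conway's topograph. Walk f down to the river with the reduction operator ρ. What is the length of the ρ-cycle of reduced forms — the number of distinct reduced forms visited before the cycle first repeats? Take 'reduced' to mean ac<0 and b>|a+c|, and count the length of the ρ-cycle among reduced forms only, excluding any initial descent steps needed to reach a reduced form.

D = 2340, ⌊√D⌋ = 48
descent: ρ → (-18,42,8)  [lands on river]
river: ρ → (8,38,-28)
river: ρ → (-28,18,18)
river: ρ → (18,18,-28)
river: ρ → (-28,38,8)
river: ρ → (8,42,-18)
river: ρ → (-18,30,20)
river: ρ → (20,10,-28)
river: ρ → (-28,46,2)
river: ρ → (2,46,-28)
river: ρ → (-28,10,20)
river: ρ → (20,30,-18)
ρ-cycle length = 12 (tail of 1 descent step not counted)

12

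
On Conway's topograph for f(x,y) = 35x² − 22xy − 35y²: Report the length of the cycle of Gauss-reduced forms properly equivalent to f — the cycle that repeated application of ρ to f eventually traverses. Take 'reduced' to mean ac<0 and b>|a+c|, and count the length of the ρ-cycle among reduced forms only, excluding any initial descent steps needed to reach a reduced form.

D = 5384, ⌊√D⌋ = 73
descent: ρ → (-35,22,35)  [lands on river]
river: ρ → (35,48,-22)
river: ρ → (-22,40,43)
river: ρ → (43,46,-19)
river: ρ → (-19,68,10)
river: ρ → (10,72,-5)
river: ρ → (-5,68,38)
river: ρ → (38,8,-35)
river: ρ → (-35,62,11)
river: ρ → (11,70,-11)
river: ρ → (-11,62,35)
river: ρ → (35,8,-38)
river: ρ → (-38,68,5)
river: ρ → (5,72,-10)
river: ρ → (-10,68,19)
river: ρ → (19,46,-43)
river: ρ → (-43,40,22)
river: ρ → (22,48,-35)
ρ-cycle length = 18 (tail of 1 descent step not counted)

18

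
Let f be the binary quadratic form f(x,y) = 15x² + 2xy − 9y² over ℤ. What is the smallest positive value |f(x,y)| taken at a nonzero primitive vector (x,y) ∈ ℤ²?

descent: ρ → (-9,16,8)  [lands on river]
river: ρ → (8,16,-9)
river: ρ → (-9,20,4)
river: ρ → (4,20,-9)
closes: descent 1, river 4
min |a| on river = 4

4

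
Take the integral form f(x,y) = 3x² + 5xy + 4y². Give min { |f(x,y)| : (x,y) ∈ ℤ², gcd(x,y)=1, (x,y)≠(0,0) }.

translate: b→-1 (≡5 mod 6), so (3,5,4)→(3,-1,2)
flip: (3,-1,2)→(2,1,3)
reduced (well bottom): (2,1,3) with a≤c, −a<b≤a
well minimum = a = 2

2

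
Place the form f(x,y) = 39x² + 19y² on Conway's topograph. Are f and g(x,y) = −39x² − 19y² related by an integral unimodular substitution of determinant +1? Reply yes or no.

D₁ = -2964, D₂ = -2964
f: flip: (39,0,19)→(19,0,39)
f: reduced (well bottom): (19,0,39) with a≤c, −a<b≤a
g is negative-definite; reduce −g:
−g: flip: (39,0,19)→(19,0,39)
−g: reduced (well bottom): (19,0,39) with a≤c, −a<b≤a
flip sign back: reduced form of g is (-19,0,-39)
reduced forms (19, 0, 39) vs (-19, 0, -39) ⇒ inequivalent

no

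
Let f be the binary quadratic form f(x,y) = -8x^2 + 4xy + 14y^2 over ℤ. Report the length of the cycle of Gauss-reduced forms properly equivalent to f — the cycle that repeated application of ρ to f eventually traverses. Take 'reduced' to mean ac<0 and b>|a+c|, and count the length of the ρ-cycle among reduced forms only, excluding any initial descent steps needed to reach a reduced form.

D = 464, ⌊√D⌋ = 21
descent: ρ → (14,-4,-8)
descent: ρ → (-8,20,2)  [lands on river]
river: ρ → (2,20,-8)
river: ρ → (-8,12,10)
river: ρ → (10,8,-10)
river: ρ → (-10,12,8)
river: ρ → (8,20,-2)
river: ρ → (-2,20,8)
river: ρ → (8,12,-10)
river: ρ → (-10,8,10)
river: ρ → (10,12,-8)
ρ-cycle length = 10 (tail of 2 descent steps not counted)

10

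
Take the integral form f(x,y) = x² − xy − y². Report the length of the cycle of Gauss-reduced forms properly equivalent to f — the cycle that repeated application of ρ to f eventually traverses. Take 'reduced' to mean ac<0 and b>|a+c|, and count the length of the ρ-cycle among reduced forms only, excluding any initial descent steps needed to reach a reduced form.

D = 5, ⌊√D⌋ = 2
descent: ρ → (-1,1,1)  [lands on river]
river: ρ → (1,1,-1)
ρ-cycle length = 2 (tail of 1 descent step not counted)

2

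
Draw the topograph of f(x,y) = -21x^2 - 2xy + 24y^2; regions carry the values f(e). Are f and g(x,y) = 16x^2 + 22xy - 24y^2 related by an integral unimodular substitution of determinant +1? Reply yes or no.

D₁ = 2020, D₂ = 2020
river cycle of f (length 4): (-21, 40, 5), (5, 40, -21), (-21, 44, 1), (1, 44, -21)
river cycle of g (length 8): (-24, 26, 14), (14, 30, -20), (-20, 10, 24), (24, 38, -6), (-6, 34, 36), (36, 38, -4), (-4, 42, 16), (16, 22, -24)
cycles differ ⇒ inequivalent

no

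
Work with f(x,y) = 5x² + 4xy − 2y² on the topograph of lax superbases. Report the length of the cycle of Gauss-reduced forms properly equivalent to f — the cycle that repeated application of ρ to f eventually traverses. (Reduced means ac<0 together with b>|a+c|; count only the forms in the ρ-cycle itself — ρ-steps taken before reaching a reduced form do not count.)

D = 56, ⌊√D⌋ = 7
river: ρ → (-2,4,5)
river: ρ → (5,6,-1)
river: ρ → (-1,6,5)
river: ρ → (5,4,-2)
ρ-cycle length = 4 (tail of 0 descent steps not counted)

4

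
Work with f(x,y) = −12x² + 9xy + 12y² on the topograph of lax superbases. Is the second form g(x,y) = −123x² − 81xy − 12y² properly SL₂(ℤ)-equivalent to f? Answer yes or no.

D₁ = 657, D₂ = 657
river cycle of f (length 18): (12, 15, -9), (-9, 21, 6), (6, 15, -18), (-18, 21, 3), (3, 21, -18), (-18, 15, 6), (6, 21, -9), (-9, 15, 12), (12, 9, -12), (-12, 15, 9), … (8 more)
river cycle of g (length 18): (-12, 9, 12), (12, 15, -9), (-9, 21, 6), (6, 15, -18), (-18, 21, 3), (3, 21, -18), (-18, 15, 6), (6, 21, -9), (-9, 15, 12), (12, 9, -12), … (8 more)
cycles coincide ⇒ equivalent

yes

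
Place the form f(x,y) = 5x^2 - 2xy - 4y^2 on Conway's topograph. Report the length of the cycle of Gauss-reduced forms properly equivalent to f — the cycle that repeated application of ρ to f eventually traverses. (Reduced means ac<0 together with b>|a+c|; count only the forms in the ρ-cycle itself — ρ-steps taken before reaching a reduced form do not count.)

D = 84, ⌊√D⌋ = 9
descent: ρ → (-4,2,5)  [lands on river]
river: ρ → (5,8,-1)
river: ρ → (-1,8,5)
river: ρ → (5,2,-4)
river: ρ → (-4,6,3)
river: ρ → (3,6,-4)
ρ-cycle length = 6 (tail of 1 descent step not counted)

6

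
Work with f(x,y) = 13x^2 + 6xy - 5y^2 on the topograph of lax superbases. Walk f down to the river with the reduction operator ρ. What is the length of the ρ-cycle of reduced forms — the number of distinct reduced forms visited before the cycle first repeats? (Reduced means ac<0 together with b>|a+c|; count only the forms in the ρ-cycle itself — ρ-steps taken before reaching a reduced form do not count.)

D = 296, ⌊√D⌋ = 17
descent: ρ → (-5,14,5)  [lands on river]
river: ρ → (5,16,-2)
river: ρ → (-2,16,5)
river: ρ → (5,14,-5)
river: ρ → (-5,16,2)
river: ρ → (2,16,-5)
ρ-cycle length = 6 (tail of 1 descent step not counted)

6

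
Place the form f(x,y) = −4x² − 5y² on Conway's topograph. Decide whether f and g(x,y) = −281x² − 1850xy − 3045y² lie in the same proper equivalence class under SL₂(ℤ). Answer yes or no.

D₁ = -80, D₂ = -80
f is negative-definite; reduce −f:
−f: reduced (well bottom): (4,0,5) with a≤c, −a<b≤a
flip sign back: reduced form of f is (-4,0,-5)
g is negative-definite; reduce −g:
−g: translate: b→164 (≡1850 mod 562), so (281,1850,3045)→(281,164,24)
−g: flip: (281,164,24)→(24,-164,281)
−g: translate: b→-20 (≡-164 mod 48), so (24,-164,281)→(24,-20,5)
−g: flip: (24,-20,5)→(5,20,24)
−g: translate: b→0 (≡20 mod 10), so (5,20,24)→(5,0,4)
−g: flip: (5,0,4)→(4,0,5)
−g: reduced (well bottom): (4,0,5) with a≤c, −a<b≤a
flip sign back: reduced form of g is (-4,0,-5)
reduced forms (-4, 0, -5) vs (-4, 0, -5) ⇒ equivalent

yes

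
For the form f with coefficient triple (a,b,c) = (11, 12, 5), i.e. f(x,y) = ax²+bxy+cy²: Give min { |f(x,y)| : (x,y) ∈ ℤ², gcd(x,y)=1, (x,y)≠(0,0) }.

translate: b→-10 (≡12 mod 22), so (11,12,5)→(11,-10,4)
flip: (11,-10,4)→(4,10,11)
translate: b→2 (≡10 mod 8), so (4,10,11)→(4,2,5)
reduced (well bottom): (4,2,5) with a≤c, −a<b≤a
well minimum = a = 4

4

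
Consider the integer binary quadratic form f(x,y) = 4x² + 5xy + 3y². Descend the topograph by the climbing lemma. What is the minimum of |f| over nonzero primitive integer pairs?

translate: b→-3 (≡5 mod 8), so (4,5,3)→(4,-3,2)
flip: (4,-3,2)→(2,3,4)
translate: b→-1 (≡3 mod 4), so (2,3,4)→(2,-1,3)
reduced (well bottom): (2,-1,3) with a≤c, −a<b≤a
well minimum = a = 2

2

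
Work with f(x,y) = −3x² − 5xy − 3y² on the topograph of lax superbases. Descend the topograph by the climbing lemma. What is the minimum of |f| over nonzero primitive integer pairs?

translate: b→-1 (≡5 mod 6), so (3,5,3)→(3,-1,1)
flip: (3,-1,1)→(1,1,3)
reduced (well bottom): (1,1,3) with a≤c, −a<b≤a
well minimum |f| = |-1| = 1 (negative-definite)

1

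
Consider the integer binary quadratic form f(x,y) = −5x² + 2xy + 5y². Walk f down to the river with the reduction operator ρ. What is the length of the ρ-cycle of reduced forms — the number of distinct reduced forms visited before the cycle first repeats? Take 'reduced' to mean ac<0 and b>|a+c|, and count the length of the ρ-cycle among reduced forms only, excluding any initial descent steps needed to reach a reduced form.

D = 104, ⌊√D⌋ = 10
river: ρ → (5,8,-2)
river: ρ → (-2,8,5)
river: ρ → (5,2,-5)
river: ρ → (-5,8,2)
river: ρ → (2,8,-5)
river: ρ → (-5,2,5)
ρ-cycle length = 6 (tail of 0 descent steps not counted)

6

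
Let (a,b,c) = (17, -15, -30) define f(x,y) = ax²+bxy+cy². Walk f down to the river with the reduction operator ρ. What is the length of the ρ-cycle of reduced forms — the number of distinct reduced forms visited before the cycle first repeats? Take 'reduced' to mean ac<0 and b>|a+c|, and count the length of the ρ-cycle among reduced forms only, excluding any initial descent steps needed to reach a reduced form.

D = 2265, ⌊√D⌋ = 47
descent: ρ → (-30,15,17)  [lands on river]
river: ρ → (17,19,-28)
river: ρ → (-28,37,8)
river: ρ → (8,43,-13)
river: ρ → (-13,35,20)
river: ρ → (20,45,-3)
river: ρ → (-3,45,20)
river: ρ → (20,35,-13)
river: ρ → (-13,43,8)
river: ρ → (8,37,-28)
river: ρ → (-28,19,17)
river: ρ → (17,15,-30)
river: ρ → (-30,45,2)
river: ρ → (2,47,-7)
river: ρ → (-7,37,32)
river: ρ → (32,27,-12)
river: ρ → (-12,45,5)
river: ρ → (5,45,-12)
river: ρ → (-12,27,32)
river: ρ → (32,37,-7)
river: ρ → (-7,47,2)
river: ρ → (2,45,-30)
ρ-cycle length = 22 (tail of 1 descent step not counted)

22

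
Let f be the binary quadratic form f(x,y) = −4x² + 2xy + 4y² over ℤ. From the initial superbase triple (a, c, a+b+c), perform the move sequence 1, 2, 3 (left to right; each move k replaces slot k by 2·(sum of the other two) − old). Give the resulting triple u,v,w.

start (-4,4,2) = (f(1,0),f(0,1),f(1,1))
replace slot 1: 2·(4+2) − (-4) = 16 → (16,4,2)
replace slot 2: 2·(16+2) − 4 = 32 → (16,32,2)
replace slot 3: 2·(16+32) − 2 = 94 → (16,32,94)

16,32,94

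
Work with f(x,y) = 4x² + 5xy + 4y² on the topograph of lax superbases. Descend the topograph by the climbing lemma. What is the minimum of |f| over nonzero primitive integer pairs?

translate: b→-3 (≡5 mod 8), so (4,5,4)→(4,-3,3)
flip: (4,-3,3)→(3,3,4)
reduced (well bottom): (3,3,4) with a≤c, −a<b≤a
well minimum = a = 3

3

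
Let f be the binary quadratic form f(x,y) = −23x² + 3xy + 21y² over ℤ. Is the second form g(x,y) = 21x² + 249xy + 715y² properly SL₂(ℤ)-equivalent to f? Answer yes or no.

D₁ = 1941, D₂ = 1941
river cycle of f (length 20): (21, 39, -5), (-5, 41, 13), (13, 37, -11), (-11, 29, 25), (25, 21, -15), (-15, 39, 7), (7, 31, -35), (-35, 39, 3), (3, 39, -35), (-35, 31, 7), … (10 more)
river cycle of g (length 20): (21, 39, -5), (-5, 41, 13), (13, 37, -11), (-11, 29, 25), (25, 21, -15), (-15, 39, 7), (7, 31, -35), (-35, 39, 3), (3, 39, -35), (-35, 31, 7), … (10 more)
cycles coincide ⇒ equivalent

yes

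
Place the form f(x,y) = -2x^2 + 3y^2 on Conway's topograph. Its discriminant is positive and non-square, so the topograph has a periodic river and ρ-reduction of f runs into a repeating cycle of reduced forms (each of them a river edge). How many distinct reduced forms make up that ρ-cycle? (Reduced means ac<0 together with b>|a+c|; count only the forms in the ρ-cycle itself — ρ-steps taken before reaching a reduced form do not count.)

D = 24, ⌊√D⌋ = 4
descent: ρ → (3,0,-2)
descent: ρ → (-2,4,1)  [lands on river]
river: ρ → (1,4,-2)
ρ-cycle length = 2 (tail of 2 descent steps not counted)

2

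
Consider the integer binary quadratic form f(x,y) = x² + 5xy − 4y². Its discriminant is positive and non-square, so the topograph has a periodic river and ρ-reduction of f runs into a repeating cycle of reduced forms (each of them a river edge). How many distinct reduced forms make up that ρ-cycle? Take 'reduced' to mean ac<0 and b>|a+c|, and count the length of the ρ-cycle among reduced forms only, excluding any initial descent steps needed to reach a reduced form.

D = 41, ⌊√D⌋ = 6
river: ρ → (-4,3,2)
river: ρ → (2,5,-2)
river: ρ → (-2,3,4)
river: ρ → (4,5,-1)
river: ρ → (-1,5,4)
river: ρ → (4,3,-2)
river: ρ → (-2,5,2)
river: ρ → (2,3,-4)
river: ρ → (-4,5,1)
river: ρ → (1,5,-4)
ρ-cycle length = 10 (tail of 0 descent steps not counted)

10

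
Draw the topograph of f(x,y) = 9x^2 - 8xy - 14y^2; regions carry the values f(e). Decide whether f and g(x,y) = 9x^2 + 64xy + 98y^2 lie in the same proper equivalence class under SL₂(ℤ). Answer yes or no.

D₁ = 568, D₂ = 568
river cycle of f (length 6): (-14, 8, 9), (9, 10, -13), (-13, 16, 6), (6, 20, -7), (-7, 22, 3), (3, 20, -14)
river cycle of g (length 6): (9, 10, -13), (-13, 16, 6), (6, 20, -7), (-7, 22, 3), (3, 20, -14), (-14, 8, 9)
cycles coincide ⇒ equivalent

yes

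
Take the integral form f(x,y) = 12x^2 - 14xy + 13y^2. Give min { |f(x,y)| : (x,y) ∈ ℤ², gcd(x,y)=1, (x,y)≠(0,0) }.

translate: b→10 (≡-14 mod 24), so (12,-14,13)→(12,10,11)
flip: (12,10,11)→(11,-10,12)
reduced (well bottom): (11,-10,12) with a≤c, −a<b≤a
well minimum = a = 11

11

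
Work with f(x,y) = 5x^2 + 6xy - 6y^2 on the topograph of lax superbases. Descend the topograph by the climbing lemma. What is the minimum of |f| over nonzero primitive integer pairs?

river: ρ → (-6,6,5)
river: ρ → (5,4,-7)
river: ρ → (-7,10,2)
river: ρ → (2,10,-7)
river: ρ → (-7,4,5)
river: ρ → (5,6,-6)
closes: descent 0, river 6
min |a| on river = 2

2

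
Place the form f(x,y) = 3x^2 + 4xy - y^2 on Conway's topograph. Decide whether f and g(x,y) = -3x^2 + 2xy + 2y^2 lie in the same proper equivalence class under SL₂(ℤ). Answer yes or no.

D₁ = 28, D₂ = 28
river cycle of f (length 4): (-1, 4, 3), (3, 2, -2), (-2, 2, 3), (3, 4, -1)
river cycle of g (length 4): (2, 2, -3), (-3, 4, 1), (1, 4, -3), (-3, 2, 2)
cycles differ ⇒ inequivalent

no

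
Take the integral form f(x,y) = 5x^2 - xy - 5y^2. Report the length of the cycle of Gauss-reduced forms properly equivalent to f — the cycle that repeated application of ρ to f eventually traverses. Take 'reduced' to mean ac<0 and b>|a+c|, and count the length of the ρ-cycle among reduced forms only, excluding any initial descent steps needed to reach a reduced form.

D = 101, ⌊√D⌋ = 10
descent: ρ → (-5,1,5)  [lands on river]
river: ρ → (5,9,-1)
river: ρ → (-1,9,5)
river: ρ → (5,1,-5)
river: ρ → (-5,9,1)
river: ρ → (1,9,-5)
ρ-cycle length = 6 (tail of 1 descent step not counted)

6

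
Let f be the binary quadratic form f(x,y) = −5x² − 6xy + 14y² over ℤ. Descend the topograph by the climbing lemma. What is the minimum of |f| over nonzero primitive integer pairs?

descent: ρ → (14,6,-5)
descent: ρ → (-5,14,6)  [lands on river]
river: ρ → (6,10,-9)
river: ρ → (-9,8,7)
river: ρ → (7,6,-10)
river: ρ → (-10,14,3)
river: ρ → (3,16,-5)
closes: descent 2, river 6
min |a| on river = 3

3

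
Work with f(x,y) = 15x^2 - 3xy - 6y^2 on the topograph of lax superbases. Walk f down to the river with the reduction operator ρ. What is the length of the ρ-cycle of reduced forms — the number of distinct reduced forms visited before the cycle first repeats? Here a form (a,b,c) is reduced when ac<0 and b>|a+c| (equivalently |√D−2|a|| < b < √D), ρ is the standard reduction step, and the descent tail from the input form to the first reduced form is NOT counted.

D = 369, ⌊√D⌋ = 19
descent: ρ → (-6,15,6)  [lands on river]
river: ρ → (6,9,-12)
river: ρ → (-12,15,3)
river: ρ → (3,15,-12)
river: ρ → (-12,9,6)
river: ρ → (6,15,-6)
river: ρ → (-6,9,12)
river: ρ → (12,15,-3)
river: ρ → (-3,15,12)
river: ρ → (12,9,-6)
ρ-cycle length = 10 (tail of 1 descent step not counted)

10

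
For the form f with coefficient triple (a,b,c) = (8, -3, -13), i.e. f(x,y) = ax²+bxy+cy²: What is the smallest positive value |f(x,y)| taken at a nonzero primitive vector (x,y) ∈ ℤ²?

descent: ρ → (-13,3,8)
descent: ρ → (8,13,-8)  [lands on river]
river: ρ → (-8,19,2)
river: ρ → (2,17,-17)
river: ρ → (-17,17,2)
river: ρ → (2,19,-8)
river: ρ → (-8,13,8)
river: ρ → (8,19,-2)
river: ρ → (-2,17,17)
river: ρ → (17,17,-2)
river: ρ → (-2,19,8)
closes: descent 2, river 10
min |a| on river = 2

2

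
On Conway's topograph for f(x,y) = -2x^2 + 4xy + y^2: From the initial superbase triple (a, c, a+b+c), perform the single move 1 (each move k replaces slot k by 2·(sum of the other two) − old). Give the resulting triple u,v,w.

start (-2,1,3) = (f(1,0),f(0,1),f(1,1))
replace slot 1: 2·(1+3) − (-2) = 10 → (10,1,3)

10,1,3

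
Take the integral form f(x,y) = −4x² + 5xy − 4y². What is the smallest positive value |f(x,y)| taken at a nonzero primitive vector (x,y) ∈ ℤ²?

translate: b→3 (≡-5 mod 8), so (4,-5,4)→(4,3,3)
flip: (4,3,3)→(3,-3,4)
translate: b→3 (≡-3 mod 6), so (3,-3,4)→(3,3,4)
reduced (well bottom): (3,3,4) with a≤c, −a<b≤a
well minimum |f| = |-3| = 3 (negative-definite)

3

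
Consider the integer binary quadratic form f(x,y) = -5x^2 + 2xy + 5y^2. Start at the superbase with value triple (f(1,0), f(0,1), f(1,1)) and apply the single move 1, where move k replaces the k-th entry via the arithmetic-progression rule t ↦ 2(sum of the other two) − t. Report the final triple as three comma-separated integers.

start (-5,5,2) = (f(1,0),f(0,1),f(1,1))
replace slot 1: 2·(5+2) − (-5) = 19 → (19,5,2)

19,5,2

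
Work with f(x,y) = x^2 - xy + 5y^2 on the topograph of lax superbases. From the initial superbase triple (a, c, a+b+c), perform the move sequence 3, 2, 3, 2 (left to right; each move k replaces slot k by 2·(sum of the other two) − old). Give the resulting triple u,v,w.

start (1,5,5) = (f(1,0),f(0,1),f(1,1))
replace slot 3: 2·(1+5) − 5 = 7 → (1,5,7)
replace slot 2: 2·(1+7) − 5 = 11 → (1,11,7)
replace slot 3: 2·(1+11) − 7 = 17 → (1,11,17)
replace slot 2: 2·(1+17) − 11 = 25 → (1,25,17)

1,25,17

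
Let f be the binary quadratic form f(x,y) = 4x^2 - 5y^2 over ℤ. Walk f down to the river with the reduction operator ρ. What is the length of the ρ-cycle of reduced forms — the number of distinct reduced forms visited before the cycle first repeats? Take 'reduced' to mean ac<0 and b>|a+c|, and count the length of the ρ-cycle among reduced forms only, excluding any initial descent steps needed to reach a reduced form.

D = 80, ⌊√D⌋ = 8
descent: ρ → (-5,0,4)
descent: ρ → (4,8,-1)  [lands on river]
river: ρ → (-1,8,4)
ρ-cycle length = 2 (tail of 2 descent steps not counted)

2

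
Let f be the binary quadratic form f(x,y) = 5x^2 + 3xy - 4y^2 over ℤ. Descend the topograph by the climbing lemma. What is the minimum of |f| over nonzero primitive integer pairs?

river: ρ → (-4,5,4)
river: ρ → (4,3,-5)
river: ρ → (-5,7,2)
river: ρ → (2,9,-1)
river: ρ → (-1,9,2)
river: ρ → (2,7,-5)
river: ρ → (-5,3,4)
river: ρ → (4,5,-4)
river: ρ → (-4,3,5)
river: ρ → (5,7,-2)
river: ρ → (-2,9,1)
river: ρ → (1,9,-2)
river: ρ → (-2,7,5)
river: ρ → (5,3,-4)
closes: descent 0, river 14
min |a| on river = 1

1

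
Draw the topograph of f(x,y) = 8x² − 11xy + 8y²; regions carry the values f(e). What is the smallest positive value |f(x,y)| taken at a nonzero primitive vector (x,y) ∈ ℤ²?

translate: b→5 (≡-11 mod 16), so (8,-11,8)→(8,5,5)
flip: (8,5,5)→(5,-5,8)
translate: b→5 (≡-5 mod 10), so (5,-5,8)→(5,5,8)
reduced (well bottom): (5,5,8) with a≤c, −a<b≤a
well minimum = a = 5

5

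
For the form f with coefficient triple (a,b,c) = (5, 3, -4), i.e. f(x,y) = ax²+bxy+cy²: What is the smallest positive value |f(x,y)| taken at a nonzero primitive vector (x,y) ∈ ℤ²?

river: ρ → (-4,5,4)
river: ρ → (4,3,-5)
river: ρ → (-5,7,2)
river: ρ → (2,9,-1)
river: ρ → (-1,9,2)
river: ρ → (2,7,-5)
river: ρ → (-5,3,4)
river: ρ → (4,5,-4)
river: ρ → (-4,3,5)
river: ρ → (5,7,-2)
river: ρ → (-2,9,1)
river: ρ → (1,9,-2)
river: ρ → (-2,7,5)
river: ρ → (5,3,-4)
closes: descent 0, river 14
min |a| on river = 1

1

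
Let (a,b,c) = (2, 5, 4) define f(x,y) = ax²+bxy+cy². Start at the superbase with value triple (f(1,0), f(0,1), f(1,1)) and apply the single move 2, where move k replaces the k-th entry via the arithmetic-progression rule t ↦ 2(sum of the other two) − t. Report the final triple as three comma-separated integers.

start (2,4,11) = (f(1,0),f(0,1),f(1,1))
replace slot 2: 2·(2+11) − 4 = 22 → (2,22,11)

2,22,11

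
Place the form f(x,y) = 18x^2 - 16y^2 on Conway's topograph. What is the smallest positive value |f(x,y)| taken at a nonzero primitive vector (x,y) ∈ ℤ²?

descent: ρ → (-16,32,2)  [lands on river]
river: ρ → (2,32,-16)
closes: descent 1, river 2
min |a| on river = 2

2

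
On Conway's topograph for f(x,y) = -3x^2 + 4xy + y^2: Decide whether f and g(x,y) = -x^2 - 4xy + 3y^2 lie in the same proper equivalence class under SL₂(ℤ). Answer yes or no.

D₁ = 28, D₂ = 28
river cycle of f (length 4): (1, 4, -3), (-3, 2, 2), (2, 2, -3), (-3, 4, 1)
river cycle of g (length 4): (3, 4, -1), (-1, 4, 3), (3, 2, -2), (-2, 2, 3)
cycles differ ⇒ inequivalent

no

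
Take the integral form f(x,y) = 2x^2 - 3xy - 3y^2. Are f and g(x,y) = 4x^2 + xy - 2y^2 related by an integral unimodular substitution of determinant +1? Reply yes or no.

D₁ = 33, D₂ = 33
river cycle of f (length 4): (-3, 3, 2), (2, 5, -1), (-1, 5, 2), (2, 3, -3)
river cycle of g (length 4): (-2, 3, 3), (3, 3, -2), (-2, 5, 1), (1, 5, -2)
cycles differ ⇒ inequivalent

no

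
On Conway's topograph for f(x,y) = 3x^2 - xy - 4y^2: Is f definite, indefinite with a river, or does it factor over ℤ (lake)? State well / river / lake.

D = b²−4ac = (-1)² − 4·3·(-4) = 49
D = 7² is a perfect square ⇒ form factors over ℤ ⇒ lakes

lake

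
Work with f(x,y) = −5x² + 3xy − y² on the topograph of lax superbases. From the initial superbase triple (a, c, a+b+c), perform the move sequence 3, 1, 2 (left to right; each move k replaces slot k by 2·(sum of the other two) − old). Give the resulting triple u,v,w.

start (-5,-1,-3) = (f(1,0),f(0,1),f(1,1))
replace slot 3: 2·((-5)+(-1)) − (-3) = -9 → (-5,-1,-9)
replace slot 1: 2·((-1)+(-9)) − (-5) = -15 → (-15,-1,-9)
replace slot 2: 2·((-15)+(-9)) − (-1) = -47 → (-15,-47,-9)

-15,-47,-9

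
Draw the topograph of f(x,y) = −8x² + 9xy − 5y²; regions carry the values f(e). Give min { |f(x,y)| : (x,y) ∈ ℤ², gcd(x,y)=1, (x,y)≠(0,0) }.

translate: b→7 (≡-9 mod 16), so (8,-9,5)→(8,7,4)
flip: (8,7,4)→(4,-7,8)
translate: b→1 (≡-7 mod 8), so (4,-7,8)→(4,1,5)
reduced (well bottom): (4,1,5) with a≤c, −a<b≤a
well minimum |f| = |-4| = 4 (negative-definite)

4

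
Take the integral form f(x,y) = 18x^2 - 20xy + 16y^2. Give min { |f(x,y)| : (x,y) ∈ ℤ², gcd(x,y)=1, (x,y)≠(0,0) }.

translate: b→16 (≡-20 mod 36), so (18,-20,16)→(18,16,14)
flip: (18,16,14)→(14,-16,18)
translate: b→12 (≡-16 mod 28), so (14,-16,18)→(14,12,16)
reduced (well bottom): (14,12,16) with a≤c, −a<b≤a
well minimum = a = 14

14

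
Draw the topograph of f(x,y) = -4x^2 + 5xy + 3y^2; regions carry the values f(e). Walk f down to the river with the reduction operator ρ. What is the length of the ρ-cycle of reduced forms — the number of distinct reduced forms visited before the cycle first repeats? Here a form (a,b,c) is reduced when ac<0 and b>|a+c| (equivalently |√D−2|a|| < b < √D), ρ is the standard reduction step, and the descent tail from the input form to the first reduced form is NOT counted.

D = 73, ⌊√D⌋ = 8
river: ρ → (3,7,-2)
river: ρ → (-2,5,6)
river: ρ → (6,7,-1)
river: ρ → (-1,7,6)
river: ρ → (6,5,-2)
river: ρ → (-2,7,3)
river: ρ → (3,5,-4)
river: ρ → (-4,3,4)
river: ρ → (4,5,-3)
river: ρ → (-3,7,2)
river: ρ → (2,5,-6)
river: ρ → (-6,7,1)
river: ρ → (1,7,-6)
river: ρ → (-6,5,2)
river: ρ → (2,7,-3)
river: ρ → (-3,5,4)
river: ρ → (4,3,-4)
river: ρ → (-4,5,3)
ρ-cycle length = 18 (tail of 0 descent steps not counted)

18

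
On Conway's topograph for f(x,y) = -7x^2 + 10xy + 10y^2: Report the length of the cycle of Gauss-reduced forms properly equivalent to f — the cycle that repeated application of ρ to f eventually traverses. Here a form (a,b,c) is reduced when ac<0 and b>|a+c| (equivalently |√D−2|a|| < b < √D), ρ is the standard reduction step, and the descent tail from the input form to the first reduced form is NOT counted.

D = 380, ⌊√D⌋ = 19
river: ρ → (10,10,-7)
river: ρ → (-7,18,2)
river: ρ → (2,18,-7)
river: ρ → (-7,10,10)
ρ-cycle length = 4 (tail of 0 descent steps not counted)

4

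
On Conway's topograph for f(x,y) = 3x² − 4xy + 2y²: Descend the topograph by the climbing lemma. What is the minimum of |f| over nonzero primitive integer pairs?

translate: b→2 (≡-4 mod 6), so (3,-4,2)→(3,2,1)
flip: (3,2,1)→(1,-2,3)
translate: b→0 (≡-2 mod 2), so (1,-2,3)→(1,0,2)
reduced (well bottom): (1,0,2) with a≤c, −a<b≤a
well minimum = a = 1

1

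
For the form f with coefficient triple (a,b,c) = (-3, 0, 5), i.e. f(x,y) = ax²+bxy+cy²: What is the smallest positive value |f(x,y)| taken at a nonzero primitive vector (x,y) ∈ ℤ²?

descent: ρ → (5,0,-3)
descent: ρ → (-3,6,2)  [lands on river]
river: ρ → (2,6,-3)
closes: descent 2, river 2
min |a| on river = 2

2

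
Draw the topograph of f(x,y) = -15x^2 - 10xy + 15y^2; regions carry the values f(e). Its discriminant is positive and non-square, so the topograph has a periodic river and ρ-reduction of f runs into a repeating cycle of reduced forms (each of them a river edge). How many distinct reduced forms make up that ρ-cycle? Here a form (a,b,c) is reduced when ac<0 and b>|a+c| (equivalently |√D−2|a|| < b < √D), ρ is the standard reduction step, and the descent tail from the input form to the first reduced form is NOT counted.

D = 1000, ⌊√D⌋ = 31
descent: ρ → (15,10,-15)  [lands on river]
river: ρ → (-15,20,10)
river: ρ → (10,20,-15)
river: ρ → (-15,10,15)
river: ρ → (15,20,-10)
river: ρ → (-10,20,15)
ρ-cycle length = 6 (tail of 1 descent step not counted)

6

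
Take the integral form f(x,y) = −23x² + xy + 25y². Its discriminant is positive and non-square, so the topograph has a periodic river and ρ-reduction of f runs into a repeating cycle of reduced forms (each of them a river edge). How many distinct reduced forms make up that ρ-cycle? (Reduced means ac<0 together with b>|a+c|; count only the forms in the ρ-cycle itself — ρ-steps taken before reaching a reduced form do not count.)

D = 2301, ⌊√D⌋ = 47
descent: ρ → (25,-1,-23)
descent: ρ → (-23,47,1)  [lands on river]
river: ρ → (1,47,-23)
river: ρ → (-23,45,3)
river: ρ → (3,45,-23)
ρ-cycle length = 4 (tail of 2 descent steps not counted)

4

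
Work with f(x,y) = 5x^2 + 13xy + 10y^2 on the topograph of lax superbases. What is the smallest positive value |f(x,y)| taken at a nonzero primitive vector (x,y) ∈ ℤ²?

translate: b→3 (≡13 mod 10), so (5,13,10)→(5,3,2)
flip: (5,3,2)→(2,-3,5)
translate: b→1 (≡-3 mod 4), so (2,-3,5)→(2,1,4)
reduced (well bottom): (2,1,4) with a≤c, −a<b≤a
well minimum = a = 2

2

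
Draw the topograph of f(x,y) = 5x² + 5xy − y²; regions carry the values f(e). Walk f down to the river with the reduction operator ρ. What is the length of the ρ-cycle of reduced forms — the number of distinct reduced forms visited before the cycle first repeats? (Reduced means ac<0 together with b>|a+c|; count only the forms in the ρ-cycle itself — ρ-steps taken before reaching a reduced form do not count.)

D = 45, ⌊√D⌋ = 6
river: ρ → (-1,5,5)
river: ρ → (5,5,-1)
ρ-cycle length = 2 (tail of 0 descent steps not counted)

2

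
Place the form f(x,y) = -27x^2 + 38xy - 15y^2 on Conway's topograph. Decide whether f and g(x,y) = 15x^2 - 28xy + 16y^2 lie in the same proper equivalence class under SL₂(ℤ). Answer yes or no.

D₁ = -176, D₂ = -176
f is negative-definite; reduce −f:
−f: translate: b→16 (≡-38 mod 54), so (27,-38,15)→(27,16,4)
−f: flip: (27,16,4)→(4,-16,27)
−f: translate: b→0 (≡-16 mod 8), so (4,-16,27)→(4,0,11)
−f: reduced (well bottom): (4,0,11) with a≤c, −a<b≤a
flip sign back: reduced form of f is (-4,0,-11)
g: translate: b→2 (≡-28 mod 30), so (15,-28,16)→(15,2,3)
g: flip: (15,2,3)→(3,-2,15)
g: reduced (well bottom): (3,-2,15) with a≤c, −a<b≤a
reduced forms (-4, 0, -11) vs (3, -2, 15) ⇒ inequivalent

no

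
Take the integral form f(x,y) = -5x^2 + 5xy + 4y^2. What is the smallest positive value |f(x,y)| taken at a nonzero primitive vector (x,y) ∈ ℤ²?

river: ρ → (4,3,-6)
river: ρ → (-6,9,1)
river: ρ → (1,9,-6)
river: ρ → (-6,3,4)
river: ρ → (4,5,-5)
river: ρ → (-5,5,4)
closes: descent 0, river 6
min |a| on river = 1

1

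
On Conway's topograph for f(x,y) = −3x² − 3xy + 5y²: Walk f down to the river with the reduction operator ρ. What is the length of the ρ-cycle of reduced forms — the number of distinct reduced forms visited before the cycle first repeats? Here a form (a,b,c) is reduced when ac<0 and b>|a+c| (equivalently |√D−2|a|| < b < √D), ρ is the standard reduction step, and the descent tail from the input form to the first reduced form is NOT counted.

D = 69, ⌊√D⌋ = 8
descent: ρ → (5,3,-3)  [lands on river]
river: ρ → (-3,3,5)
river: ρ → (5,7,-1)
river: ρ → (-1,7,5)
ρ-cycle length = 4 (tail of 1 descent step not counted)

4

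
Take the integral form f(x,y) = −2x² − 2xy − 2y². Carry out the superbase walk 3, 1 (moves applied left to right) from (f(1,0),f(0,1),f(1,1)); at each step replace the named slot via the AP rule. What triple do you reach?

start (-2,-2,-6) = (f(1,0),f(0,1),f(1,1))
replace slot 3: 2·((-2)+(-2)) − (-6) = -2 → (-2,-2,-2)
replace slot 1: 2·((-2)+(-2)) − (-2) = -6 → (-6,-2,-2)

-6,-2,-2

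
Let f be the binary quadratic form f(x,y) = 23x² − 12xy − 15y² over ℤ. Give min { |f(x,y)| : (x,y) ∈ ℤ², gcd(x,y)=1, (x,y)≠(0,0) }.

descent: ρ → (-15,12,23)  [lands on river]
river: ρ → (23,34,-4)
river: ρ → (-4,38,5)
river: ρ → (5,32,-25)
river: ρ → (-25,18,12)
river: ρ → (12,30,-13)
river: ρ → (-13,22,20)
river: ρ → (20,18,-15)
closes: descent 1, river 8
min |a| on river = 4

4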